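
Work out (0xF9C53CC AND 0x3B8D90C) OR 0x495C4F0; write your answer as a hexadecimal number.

0x79DD5FC

0xF9C53CC AND 0x3B8D90C = 0x398510C.
Then OR with 0x495C4F0.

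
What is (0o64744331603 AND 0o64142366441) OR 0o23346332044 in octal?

0o67346332445

0o64744331603 AND 0o64142366441 = 0o64140320401.
Then OR with 0o23346332044.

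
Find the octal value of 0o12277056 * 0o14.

0o174365050

Multiply each base-8 digit by 12, carrying:
  6×12 = 72 → write 0 carry 9
  5×12+9 = 69 → write 5 carry 8
  0×12+8 = 8 → write 0 carry 1
  7×12+1 = 85 → write 5 carry 10
  7×12+10 = 94 → write 6 carry 11
  2×12+11 = 35 → write 3 carry 4
  2×12+4 = 28 → write 4 carry 3
  1×12+3 = 15 → write 7 carry 1
  remaining carry: 1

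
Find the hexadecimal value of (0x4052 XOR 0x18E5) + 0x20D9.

0x7990

First 0x4052 XOR 0x18E5 = 0x58B7.
Add column by column in base 16, right to left:
  7+9 = 0 carry 1
  B+D+1 = 9 carry 1
  8+0+1 = 9
  5+2 = 7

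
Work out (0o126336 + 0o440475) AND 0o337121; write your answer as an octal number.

0o127021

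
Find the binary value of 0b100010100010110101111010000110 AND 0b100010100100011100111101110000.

0b100010100000010100111000000000

AND bit by bit (1 only where both bits are 1):
  100010100010110101111010000110
& 100010100100011100111101110000
= 100010100000010100111000000000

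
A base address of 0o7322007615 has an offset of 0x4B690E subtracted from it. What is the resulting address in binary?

0o7322007615 = 0b111011010010000000111110001101 in binary.
0x4B690E = 0b10010110110100100001110 in binary.
Subtract column by column in base 2:
  1-0 → 1
  0-1 → 1 (borrow)
  1-1-1 → 1 (borrow)
  1-1-1 → 1 (borrow)
  0-0-1 → 1 (borrow)
  0-0-1 → 1 (borrow)
  0-0-1 → 1 (borrow)
  1-0-1 → 0
  1-1 → 0
  1-0 → 1
  1-0 → 1
  1-1 → 0
  0-0 → 0
  0-1 → 1 (borrow)
  0-1-1 → 0 (borrow)
  0-0-1 → 1 (borrow)
  0-1-1 → 0 (borrow)
  0-1-1 → 0 (borrow)
  0-0-1 → 1 (borrow)
  1-1-1 → 1 (borrow)
  0-0-1 → 1 (borrow)
  0-0-1 → 1 (borrow)
  1-1-1 → 1 (borrow)
  0-0-1 → 1 (borrow)
  1-0-1 → 0
  1-0 → 1
  0-0 → 0
  1-0 → 1
  1-0 → 1
  1-0 → 1

0b111010111111001010011001111111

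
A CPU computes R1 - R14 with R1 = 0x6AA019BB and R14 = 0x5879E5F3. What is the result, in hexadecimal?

0x122633C8

Subtract column by column in base 16:
  B-3 → 8
  B-F → C (borrow)
  9-5-1 → 3
  1-E → 3 (borrow)
  0-9-1 → 6 (borrow)
  A-7-1 → 2
  A-8 → 2
  6-5 → 1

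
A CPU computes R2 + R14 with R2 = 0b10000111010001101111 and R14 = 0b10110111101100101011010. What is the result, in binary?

0b11001000100110111001001

Add column by column in base 2, right to left:
  1+0 = 1
  1+1 = 0 carry 1
  1+0+1 = 0 carry 1
  1+1+1 = 1 carry 1
  0+1+1 = 0 carry 1
  1+0+1 = 0 carry 1
  1+1+1 = 1 carry 1
  0+0+1 = 1
  0+1 = 1
  0+0 = 0
  1+0 = 1
  0+1 = 1
  1+1 = 0 carry 1
  1+0+1 = 0 carry 1
  1+1+1 = 1 carry 1
  0+1+1 = 0 carry 1
  0+1+1 = 0 carry 1
  0+1+1 = 0 carry 1
  0+0+1 = 1
  1+1 = 0 carry 1
  0+1+1 = 0 carry 1
  0+0+1 = 1
  0+1 = 1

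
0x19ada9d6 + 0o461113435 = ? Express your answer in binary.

0x19ada9d6 = 0b11001101011011010100111010110 in binary.
0o461113435 = 0b100110001001001011100011101 in binary.
Add column by column in base 2, right to left:
  0+1 = 1
  1+0 = 1
  1+1 = 0 carry 1
  0+1+1 = 0 carry 1
  1+1+1 = 1 carry 1
  0+0+1 = 1
  1+0 = 1
  1+0 = 1
  1+1 = 0 carry 1
  0+1+1 = 0 carry 1
  0+1+1 = 0 carry 1
  1+0+1 = 0 carry 1
  0+1+1 = 0 carry 1
  1+0+1 = 0 carry 1
  0+0+1 = 1
  1+1 = 0 carry 1
  1+0+1 = 0 carry 1
  0+0+1 = 1
  1+1 = 0 carry 1
  1+0+1 = 0 carry 1
  0+0+1 = 1
  1+0 = 1
  0+1 = 1
  1+1 = 0 carry 1
  1+0+1 = 0 carry 1
  0+0+1 = 1
  0+1 = 1
  1+0 = 1
  1+0 = 1

0b11110011100100100000011110011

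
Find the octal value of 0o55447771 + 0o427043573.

0o504513564

Add column by column in base 8, right to left:
  1+3 = 4
  7+7 = 6 carry 1
  7+5+1 = 5 carry 1
  7+3+1 = 3 carry 1
  4+4+1 = 1 carry 1
  4+0+1 = 5
  5+7 = 4 carry 1
  5+2+1 = 0 carry 1
  0+4+1 = 5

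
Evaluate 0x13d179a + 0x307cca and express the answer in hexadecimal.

Add column by column in base 16, right to left:
  a+a = 4 carry 1
  9+c+1 = 6 carry 1
  7+c+1 = 4 carry 1
  1+7+1 = 9
  d+0 = d
  3+3 = 6
  1+0 = 1

0x16d9464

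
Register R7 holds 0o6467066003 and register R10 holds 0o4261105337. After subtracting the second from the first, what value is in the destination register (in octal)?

Subtract column by column in base 8:
  3-7 → 4 (borrow)
  0-3-1 → 4 (borrow)
  0-3-1 → 4 (borrow)
  6-5-1 → 0
  6-0 → 6
  0-1 → 7 (borrow)
  7-1-1 → 5
  6-6 → 0
  4-2 → 2
  6-4 → 2

0o2205760444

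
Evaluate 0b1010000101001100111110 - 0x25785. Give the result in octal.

0b1010000101001100111110 = 0o12051476 in octal.
0x25785 = 0o453605 in octal.
Subtract column by column in base 8:
  6-5 → 1
  7-0 → 7
  4-6 → 6 (borrow)
  1-3-1 → 5 (borrow)
  5-5-1 → 7 (borrow)
  0-4-1 → 3 (borrow)
  2-0-1 → 1
  1-0 → 1

0o11375671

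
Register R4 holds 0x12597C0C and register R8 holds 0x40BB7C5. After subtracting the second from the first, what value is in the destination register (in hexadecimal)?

Subtract column by column in base 16:
  C-5 → 7
  0-C → 4 (borrow)
  C-7-1 → 4
  7-B → C (borrow)
  9-B-1 → D (borrow)
  5-0-1 → 4
  2-4 → E (borrow)
  1-0-1 → 0

0xE4DC447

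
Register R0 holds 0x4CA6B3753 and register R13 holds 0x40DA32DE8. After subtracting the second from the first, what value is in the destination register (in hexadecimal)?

0xBCC8096B

Subtract column by column in base 16:
  3-8 → B (borrow)
  5-E-1 → 6 (borrow)
  7-D-1 → 9 (borrow)
  3-2-1 → 0
  B-3 → 8
  6-A → C (borrow)
  A-D-1 → C (borrow)
  C-0-1 → B
  4-4 → 0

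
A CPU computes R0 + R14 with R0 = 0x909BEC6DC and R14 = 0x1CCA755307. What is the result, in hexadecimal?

0x25D43419E3

Add column by column in base 16, right to left:
  C+7 = 3 carry 1
  D+0+1 = E
  6+3 = 9
  C+5 = 1 carry 1
  E+5+1 = 4 carry 1
  B+7+1 = 3 carry 1
  9+A+1 = 4 carry 1
  0+C+1 = D
  9+C = 5 carry 1
  0+1+1 = 2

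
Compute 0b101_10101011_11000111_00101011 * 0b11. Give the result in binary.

0b10001000000110101010110000001

Multiply each base-2 digit by 3, carrying:
  1×3 = 3 → write 1 carry 1
  1×3+1 = 4 → write 0 carry 2
  0×3+2 = 2 → write 0 carry 1
  1×3+1 = 4 → write 0 carry 2
  0×3+2 = 2 → write 0 carry 1
  1×3+1 = 4 → write 0 carry 2
  0×3+2 = 2 → write 0 carry 1
  0×3+1 = 1 → write 1
  1×3 = 3 → write 1 carry 1
  1×3+1 = 4 → write 0 carry 2
  1×3+2 = 5 → write 1 carry 2
  0×3+2 = 2 → write 0 carry 1
  0×3+1 = 1 → write 1
  0×3 = 0 → write 0
  1×3 = 3 → write 1 carry 1
  1×3+1 = 4 → write 0 carry 2
  1×3+2 = 5 → write 1 carry 2
  1×3+2 = 5 → write 1 carry 2
  0×3+2 = 2 → write 0 carry 1
  1×3+1 = 4 → write 0 carry 2
  0×3+2 = 2 → write 0 carry 1
  1×3+1 = 4 → write 0 carry 2
  0×3+2 = 2 → write 0 carry 1
  1×3+1 = 4 → write 0 carry 2
  1×3+2 = 5 → write 1 carry 2
  0×3+2 = 2 → write 0 carry 1
  1×3+1 = 4 → write 0 carry 2
  remaining carry: 10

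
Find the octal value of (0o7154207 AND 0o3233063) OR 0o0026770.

0o3036773

0o7154207 AND 0o3233063 = 0o3010003.
Then OR with 0o0026770.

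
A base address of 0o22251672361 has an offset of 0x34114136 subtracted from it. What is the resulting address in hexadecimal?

0o22251672361 = 0x92a774f1 in hexadecimal.
Subtract column by column in base 16:
  1-6 → b (borrow)
  f-3-1 → b
  4-1 → 3
  7-4 → 3
  7-1 → 6
  a-1 → 9
  2-4 → e (borrow)
  9-3-1 → 5

0x5e9633bb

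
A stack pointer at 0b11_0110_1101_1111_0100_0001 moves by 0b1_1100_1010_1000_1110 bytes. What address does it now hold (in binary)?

Add column by column in base 2, right to left:
  1+0 = 1
  0+1 = 1
  0+1 = 1
  0+1 = 1
  0+0 = 0
  0+0 = 0
  1+0 = 1
  0+1 = 1
  1+0 = 1
  1+1 = 0 carry 1
  1+0+1 = 0 carry 1
  1+1+1 = 1 carry 1
  1+0+1 = 0 carry 1
  0+0+1 = 1
  1+1 = 0 carry 1
  1+1+1 = 1 carry 1
  0+1+1 = 0 carry 1
  1+0+1 = 0 carry 1
  1+0+1 = 0 carry 1
  0+0+1 = 1
  1+0 = 1
  1+0 = 1

0b1110001010100111001111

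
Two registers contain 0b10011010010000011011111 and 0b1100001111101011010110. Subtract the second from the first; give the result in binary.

0b111000010011000001001

Subtract column by column in base 2:
  1-0 → 1
  1-1 → 0
  1-1 → 0
  1-0 → 1
  1-1 → 0
  0-0 → 0
  1-1 → 0
  1-1 → 0
  0-0 → 0
  0-1 → 1 (borrow)
  0-0-1 → 1 (borrow)
  0-1-1 → 0 (borrow)
  0-1-1 → 0 (borrow)
  1-1-1 → 1 (borrow)
  0-1-1 → 0 (borrow)
  0-1-1 → 0 (borrow)
  1-0-1 → 0
  0-0 → 0
  1-0 → 1
  1-0 → 1
  0-1 → 1 (borrow)
  0-1-1 → 0 (borrow)
  1-0-1 → 0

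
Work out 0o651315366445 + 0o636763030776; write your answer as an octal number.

0o1510300417443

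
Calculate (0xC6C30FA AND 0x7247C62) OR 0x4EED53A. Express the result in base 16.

0xC6C30FA AND 0x7247C62 = 0x4243062.
Then OR with 0x4EED53A.

0x4EEF57A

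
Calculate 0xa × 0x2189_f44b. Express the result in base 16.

Multiply each base-16 digit by 10, carrying:
  b×10 = 110 → write e carry 6
  4×10+6 = 46 → write e carry 2
  4×10+2 = 42 → write a carry 2
  f×10+2 = 152 → write 8 carry 9
  9×10+9 = 99 → write 3 carry 6
  8×10+6 = 86 → write 6 carry 5
  1×10+5 = 15 → write f
  2×10 = 20 → write 4 carry 1
  remaining carry: 1

0x14f638aee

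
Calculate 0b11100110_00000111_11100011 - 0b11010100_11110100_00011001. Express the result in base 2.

0b100010001001111001010

Subtract column by column in base 2:
  1-1 → 0
  1-0 → 1
  0-0 → 0
  0-1 → 1 (borrow)
  0-1-1 → 0 (borrow)
  1-0-1 → 0
  1-0 → 1
  1-0 → 1
  1-0 → 1
  1-0 → 1
  1-1 → 0
  0-0 → 0
  0-1 → 1 (borrow)
  0-1-1 → 0 (borrow)
  0-1-1 → 0 (borrow)
  0-1-1 → 0 (borrow)
  0-0-1 → 1 (borrow)
  1-0-1 → 0
  1-1 → 0
  0-0 → 0
  0-1 → 1 (borrow)
  1-0-1 → 0
  1-1 → 0
  1-1 → 0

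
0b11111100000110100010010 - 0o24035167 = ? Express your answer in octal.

0o13351233

0b11111100000110100010010 = 0o37406422 in octal.
Subtract column by column in base 8:
  2-7 → 3 (borrow)
  2-6-1 → 3 (borrow)
  4-1-1 → 2
  6-5 → 1
  0-3 → 5 (borrow)
  4-0-1 → 3
  7-4 → 3
  3-2 → 1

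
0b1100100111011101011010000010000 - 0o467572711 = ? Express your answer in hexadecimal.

0b1100100111011101011010000010000 = 0x64EEB410 in hexadecimal.
0o467572711 = 0x4DEF5C9 in hexadecimal.
Subtract column by column in base 16:
  0-9 → 7 (borrow)
  1-C-1 → 4 (borrow)
  4-5-1 → E (borrow)
  B-F-1 → B (borrow)
  E-E-1 → F (borrow)
  E-D-1 → 0
  4-4 → 0
  6-0 → 6

0x600FBE47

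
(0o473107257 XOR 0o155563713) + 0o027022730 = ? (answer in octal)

0o555507474

First 0o473107257 XOR 0o155563713 = 0o526464544.
Add column by column in base 8, right to left:
  4+0 = 4
  4+3 = 7
  5+7 = 4 carry 1
  4+2+1 = 7
  6+2 = 0 carry 1
  4+0+1 = 5
  6+7 = 5 carry 1
  2+2+1 = 5
  5+0 = 5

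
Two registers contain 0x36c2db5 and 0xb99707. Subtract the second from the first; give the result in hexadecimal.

Subtract column by column in base 16:
  5-7 → e (borrow)
  b-0-1 → a
  d-7 → 6
  2-9 → 9 (borrow)
  c-9-1 → 2
  6-b → b (borrow)
  3-0-1 → 2

0x2b296ae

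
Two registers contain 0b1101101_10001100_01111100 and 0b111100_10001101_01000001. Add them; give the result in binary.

Add column by column in base 2, right to left:
  0+1 = 1
  0+0 = 0
  1+0 = 1
  1+0 = 1
  1+0 = 1
  1+0 = 1
  1+1 = 0 carry 1
  0+0+1 = 1
  0+1 = 1
  0+0 = 0
  1+1 = 0 carry 1
  1+1+1 = 1 carry 1
  0+0+1 = 1
  0+0 = 0
  0+0 = 0
  1+1 = 0 carry 1
  1+0+1 = 0 carry 1
  0+0+1 = 1
  1+1 = 0 carry 1
  1+1+1 = 1 carry 1
  0+1+1 = 0 carry 1
  1+1+1 = 1 carry 1
  1+0+1 = 0 carry 1
  final carry 1

0b101010100001100110111101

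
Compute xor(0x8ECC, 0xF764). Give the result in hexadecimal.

XOR each hex digit independently (no carries):
  8^F=7, E^7=9, C^6=A, C^4=8

0x79A8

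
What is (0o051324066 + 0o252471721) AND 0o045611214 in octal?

0o4010004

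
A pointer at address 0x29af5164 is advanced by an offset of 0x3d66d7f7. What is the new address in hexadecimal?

Add column by column in base 16, right to left:
  4+7 = b
  6+f = 5 carry 1
  1+7+1 = 9
  5+d = 2 carry 1
  f+6+1 = 6 carry 1
  a+6+1 = 1 carry 1
  9+d+1 = 7 carry 1
  2+3+1 = 6

0x6716295b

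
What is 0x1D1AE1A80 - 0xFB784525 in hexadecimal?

Subtract column by column in base 16:
  0-5 → B (borrow)
  8-2-1 → 5
  A-5 → 5
  1-4 → D (borrow)
  E-8-1 → 5
  A-7 → 3
  1-B → 6 (borrow)
  D-F-1 → D (borrow)
  1-0-1 → 0

0xD635D55B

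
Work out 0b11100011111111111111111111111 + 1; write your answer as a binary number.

The trailing 23 digits are 1 (max in base 2), so adding 1 cascades: they roll to 0 and the next digit up increments.

0b11100100000000000000000000000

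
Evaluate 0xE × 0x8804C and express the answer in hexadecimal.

Multiply each base-16 digit by 14, carrying:
  C×14 = 168 → write 8 carry 10
  4×14+10 = 66 → write 2 carry 4
  0×14+4 = 4 → write 4
  8×14 = 112 → write 0 carry 7
  8×14+7 = 119 → write 7 carry 7
  remaining carry: 7

0x770428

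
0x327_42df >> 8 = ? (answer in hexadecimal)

0x32742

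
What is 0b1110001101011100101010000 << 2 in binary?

0b111000110101110010101000000

Left shift by 2: append 2 zero bits.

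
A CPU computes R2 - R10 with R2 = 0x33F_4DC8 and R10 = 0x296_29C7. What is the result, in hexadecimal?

0xA92401

Subtract column by column in base 16:
  8-7 → 1
  C-C → 0
  D-9 → 4
  4-2 → 2
  F-6 → 9
  3-9 → A (borrow)
  3-2-1 → 0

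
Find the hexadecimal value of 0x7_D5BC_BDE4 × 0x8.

0x3EADE5EF20

Multiply each base-16 digit by 8, carrying:
  4×8 = 32 → write 0 carry 2
  E×8+2 = 114 → write 2 carry 7
  D×8+7 = 111 → write F carry 6
  B×8+6 = 94 → write E carry 5
  C×8+5 = 101 → write 5 carry 6
  B×8+6 = 94 → write E carry 5
  5×8+5 = 45 → write D carry 2
  D×8+2 = 106 → write A carry 6
  7×8+6 = 62 → write E carry 3
  remaining carry: 3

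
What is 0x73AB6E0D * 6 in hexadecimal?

Multiply each base-16 digit by 6, carrying:
  D×6 = 78 → write E carry 4
  0×6+4 = 4 → write 4
  E×6 = 84 → write 4 carry 5
  6×6+5 = 41 → write 9 carry 2
  B×6+2 = 68 → write 4 carry 4
  A×6+4 = 64 → write 0 carry 4
  3×6+4 = 22 → write 6 carry 1
  7×6+1 = 43 → write B carry 2
  remaining carry: 2

0x2B604944E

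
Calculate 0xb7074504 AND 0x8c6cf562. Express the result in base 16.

0x84044500

AND each hex digit independently (no carries):
  b&8=8, 7&c=4, 0&6=0, 7&c=4, 4&f=4, 5&5=5, 0&6=0, 4&2=0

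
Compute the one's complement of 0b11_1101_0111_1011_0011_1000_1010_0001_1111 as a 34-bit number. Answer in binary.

Invert each bit: 1111010111101100111000101000011111 → 0000101000010011000111010111100000.

0b0000101000010011000111010111100000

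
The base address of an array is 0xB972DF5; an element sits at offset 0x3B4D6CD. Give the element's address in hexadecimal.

Add column by column in base 16, right to left:
  5+D = 2 carry 1
  F+C+1 = C carry 1
  D+6+1 = 4 carry 1
  2+D+1 = 0 carry 1
  7+4+1 = C
  9+B = 4 carry 1
  B+3+1 = F

0xF4C04C2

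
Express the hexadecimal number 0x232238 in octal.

0o10621070

Expand each hex digit to 4 bits: 2=0010 3=0011 2=0010 2=0010 3=0011 8=1000.
Group the bits in threes: 001 000 110 010 001 000 111 000 → 10621070.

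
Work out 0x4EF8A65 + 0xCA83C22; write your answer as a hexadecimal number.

Add column by column in base 16, right to left:
  5+2 = 7
  6+2 = 8
  A+C = 6 carry 1
  8+3+1 = C
  F+8 = 7 carry 1
  E+A+1 = 9 carry 1
  4+C+1 = 1 carry 1
  final carry 1

0x1197C687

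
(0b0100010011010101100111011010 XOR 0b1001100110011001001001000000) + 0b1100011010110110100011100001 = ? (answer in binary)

0b11010010000000011010001111011

First 0b0100010011010101100111011010 XOR 0b1001100110011001001001000000 = 0b1101110101001100101110011010.
Add column by column in base 2, right to left:
  0+1 = 1
  1+0 = 1
  0+0 = 0
  1+0 = 1
  1+0 = 1
  0+1 = 1
  0+1 = 1
  1+1 = 0 carry 1
  1+0+1 = 0 carry 1
  1+0+1 = 0 carry 1
  0+0+1 = 1
  1+1 = 0 carry 1
  0+0+1 = 1
  0+1 = 1
  1+1 = 0 carry 1
  1+0+1 = 0 carry 1
  0+1+1 = 0 carry 1
  0+1+1 = 0 carry 1
  1+0+1 = 0 carry 1
  0+1+1 = 0 carry 1
  1+0+1 = 0 carry 1
  0+1+1 = 0 carry 1
  1+1+1 = 1 carry 1
  1+0+1 = 0 carry 1
  1+0+1 = 0 carry 1
  0+0+1 = 1
  1+1 = 0 carry 1
  1+1+1 = 1 carry 1
  final carry 1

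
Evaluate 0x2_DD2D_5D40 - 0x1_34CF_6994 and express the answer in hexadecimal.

0x1A85DF3AC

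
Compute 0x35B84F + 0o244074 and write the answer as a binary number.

0b1101110000000010001011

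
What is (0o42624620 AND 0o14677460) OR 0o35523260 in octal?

0o35727660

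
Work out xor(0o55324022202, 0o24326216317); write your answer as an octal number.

0o71002234115

XOR each oct digit independently (no carries):
  5^2=7, 5^4=1, 3^3=0, 2^2=0, 4^6=2, 0^2=2, 2^1=3, 2^6=4, 2^3=1, 0^1=1, 2^7=5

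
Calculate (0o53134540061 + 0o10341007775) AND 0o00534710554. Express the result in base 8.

0o434510054

Add column by column in base 8, right to left:
  1+5 = 6
  6+7 = 5 carry 1
  0+7+1 = 0 carry 1
  0+7+1 = 0 carry 1
  4+0+1 = 5
  5+0 = 5
  4+1 = 5
  3+4 = 7
  1+3 = 4
  3+0 = 3
  5+1 = 6
Sum = 0o63475550056; now AND with 0o00534710554:
  6&0=0, 3&0=0, 4&5=4, 7&3=3, 5&4=4, 5&7=5, 5&1=1, 0&0=0, 0&5=0, 5&5=5, 6&4=4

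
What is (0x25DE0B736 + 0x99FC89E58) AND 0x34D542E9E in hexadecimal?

0x34D00048E

Add column by column in base 16, right to left:
  6+8 = E
  3+5 = 8
  7+E = 5 carry 1
  B+9+1 = 5 carry 1
  0+8+1 = 9
  E+C = A carry 1
  D+F+1 = D carry 1
  5+9+1 = F
  2+9 = B
Sum = 0xBFDA9558E; now AND with 0x34D542E9E:
  B&3=3, F&4=4, D&D=D, A&5=0, 9&4=0, 5&2=0, 5&E=4, 8&9=8, E&E=E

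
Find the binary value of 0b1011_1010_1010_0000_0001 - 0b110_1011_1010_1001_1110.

Subtract column by column in base 2:
  1-0 → 1
  0-1 → 1 (borrow)
  0-1-1 → 0 (borrow)
  0-1-1 → 0 (borrow)
  0-1-1 → 0 (borrow)
  0-0-1 → 1 (borrow)
  0-0-1 → 1 (borrow)
  0-1-1 → 0 (borrow)
  0-0-1 → 1 (borrow)
  1-1-1 → 1 (borrow)
  0-0-1 → 1 (borrow)
  1-1-1 → 1 (borrow)
  0-1-1 → 0 (borrow)
  1-1-1 → 1 (borrow)
  0-0-1 → 1 (borrow)
  1-1-1 → 1 (borrow)
  1-0-1 → 0
  1-1 → 0
  0-1 → 1 (borrow)
  1-0-1 → 0

0b1001110111101100011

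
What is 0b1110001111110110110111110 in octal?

0o161766676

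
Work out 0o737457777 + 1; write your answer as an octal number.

0o737460000

The trailing 4 digits are 7 (max in base 8), so adding 1 cascades: they roll to 0 and the next digit up increments.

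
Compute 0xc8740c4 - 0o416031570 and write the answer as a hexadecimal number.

0x84f0d4c

0o416031570 = 0x4383378 in hexadecimal.
Subtract column by column in base 16:
  4-8 → c (borrow)
  c-7-1 → 4
  0-3 → d (borrow)
  4-3-1 → 0
  7-8 → f (borrow)
  8-3-1 → 4
  c-4 → 8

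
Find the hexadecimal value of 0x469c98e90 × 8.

0x234e4c7480

Multiply each base-16 digit by 8, carrying:
  0×8 = 0 → write 0
  9×8 = 72 → write 8 carry 4
  e×8+4 = 116 → write 4 carry 7
  8×8+7 = 71 → write 7 carry 4
  9×8+4 = 76 → write c carry 4
  c×8+4 = 100 → write 4 carry 6
  9×8+6 = 78 → write e carry 4
  6×8+4 = 52 → write 4 carry 3
  4×8+3 = 35 → write 3 carry 2
  remaining carry: 2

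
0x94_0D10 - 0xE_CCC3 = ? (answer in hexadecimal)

0x85404D

Subtract column by column in base 16:
  0-3 → D (borrow)
  1-C-1 → 4 (borrow)
  D-C-1 → 0
  0-C → 4 (borrow)
  4-E-1 → 5 (borrow)
  9-0-1 → 8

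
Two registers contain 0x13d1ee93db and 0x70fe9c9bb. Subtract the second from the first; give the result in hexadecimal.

Subtract column by column in base 16:
  b-b → 0
  d-b → 2
  3-9 → a (borrow)
  9-c-1 → c (borrow)
  e-9-1 → 4
  e-e → 0
  1-f → 2 (borrow)
  d-0-1 → c
  3-7 → c (borrow)
  1-0-1 → 0

0xcc204ca20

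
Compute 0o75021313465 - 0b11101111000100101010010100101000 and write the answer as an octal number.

0b11101111000100101010010100101000 = 0o35704522450 in octal.
Subtract column by column in base 8:
  5-0 → 5
  6-5 → 1
  4-4 → 0
  3-2 → 1
  1-2 → 7 (borrow)
  3-5-1 → 5 (borrow)
  1-4-1 → 4 (borrow)
  2-0-1 → 1
  0-7 → 1 (borrow)
  5-5-1 → 7 (borrow)
  7-3-1 → 3

0o37114571015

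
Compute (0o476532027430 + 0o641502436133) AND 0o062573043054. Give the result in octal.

0o40030041040

Add column by column in base 8, right to left:
  0+3 = 3
  3+3 = 6
  4+1 = 5
  7+6 = 5 carry 1
  2+3+1 = 6
  0+4 = 4
  2+2 = 4
  3+0 = 3
  5+5 = 2 carry 1
  6+1+1 = 0 carry 1
  7+4+1 = 4 carry 1
  4+6+1 = 3 carry 1
  final carry 1
Sum = 0o1340234465563; now AND with 0o062573043054:
  1&0=0, 3&0=0, 4&6=4, 0&2=0, 2&5=0, 3&7=3, 4&3=0, 4&0=0, 6&4=4, 5&3=1, 5&0=0, 6&5=4, 3&4=0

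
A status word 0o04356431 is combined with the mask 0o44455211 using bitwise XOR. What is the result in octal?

0o40703620

XOR each oct digit independently (no carries):
  0^4=4, 4^4=0, 3^4=7, 5^5=0, 6^5=3, 4^2=6, 3^1=2, 1^1=0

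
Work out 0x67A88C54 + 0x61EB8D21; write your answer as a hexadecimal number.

0xC9941975

Add column by column in base 16, right to left:
  4+1 = 5
  5+2 = 7
  C+D = 9 carry 1
  8+8+1 = 1 carry 1
  8+B+1 = 4 carry 1
  A+E+1 = 9 carry 1
  7+1+1 = 9
  6+6 = C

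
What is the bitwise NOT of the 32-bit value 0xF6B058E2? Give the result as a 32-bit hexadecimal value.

0x094FA71D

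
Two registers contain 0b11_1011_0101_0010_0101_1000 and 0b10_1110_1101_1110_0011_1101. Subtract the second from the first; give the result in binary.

Subtract column by column in base 2:
  0-1 → 1 (borrow)
  0-0-1 → 1 (borrow)
  0-1-1 → 0 (borrow)
  1-1-1 → 1 (borrow)
  1-1-1 → 1 (borrow)
  0-1-1 → 0 (borrow)
  1-0-1 → 0
  0-0 → 0
  0-0 → 0
  1-1 → 0
  0-1 → 1 (borrow)
  0-1-1 → 0 (borrow)
  1-1-1 → 1 (borrow)
  0-0-1 → 1 (borrow)
  1-1-1 → 1 (borrow)
  0-1-1 → 0 (borrow)
  1-0-1 → 0
  1-1 → 0
  0-1 → 1 (borrow)
  1-1-1 → 1 (borrow)
  1-0-1 → 0
  1-1 → 0

0b11000111010000011011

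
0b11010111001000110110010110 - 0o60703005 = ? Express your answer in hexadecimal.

0b11010111001000110110010110 = 0x35C8D96 in hexadecimal.
0o60703005 = 0xC38605 in hexadecimal.
Subtract column by column in base 16:
  6-5 → 1
  9-0 → 9
  D-6 → 7
  8-8 → 0
  C-3 → 9
  5-C → 9 (borrow)
  3-0-1 → 2

0x2990791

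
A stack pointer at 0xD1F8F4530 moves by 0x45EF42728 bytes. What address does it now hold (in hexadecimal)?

0x117E836C58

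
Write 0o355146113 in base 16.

0x3b4cc4b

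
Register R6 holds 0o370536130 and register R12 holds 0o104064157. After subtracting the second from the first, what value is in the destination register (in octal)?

Subtract column by column in base 8:
  0-7 → 1 (borrow)
  3-5-1 → 5 (borrow)
  1-1-1 → 7 (borrow)
  6-4-1 → 1
  3-6 → 5 (borrow)
  5-0-1 → 4
  0-4 → 4 (borrow)
  7-0-1 → 6
  3-1 → 2

0o264451751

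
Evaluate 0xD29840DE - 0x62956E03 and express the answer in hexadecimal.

Subtract column by column in base 16:
  E-3 → B
  D-0 → D
  0-E → 2 (borrow)
  4-6-1 → D (borrow)
  8-5-1 → 2
  9-9 → 0
  2-2 → 0
  D-6 → 7

0x7002D2DB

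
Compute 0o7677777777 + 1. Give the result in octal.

0o7700000000

The trailing 8 digits are 7 (max in base 8), so adding 1 cascades: they roll to 0 and the next digit up increments.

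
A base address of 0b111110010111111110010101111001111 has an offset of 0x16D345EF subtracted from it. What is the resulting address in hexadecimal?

0x1DC2BE5E0

0b111110010111111110010101111001111 = 0x1F2FF2BCF in hexadecimal.
Subtract column by column in base 16:
  F-F → 0
  C-E → E (borrow)
  B-5-1 → 5
  2-4 → E (borrow)
  F-3-1 → B
  F-D → 2
  2-6 → C (borrow)
  F-1-1 → D
  1-0 → 1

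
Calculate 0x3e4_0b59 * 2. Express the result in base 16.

Multiply each base-16 digit by 2, carrying:
  9×2 = 18 → write 2 carry 1
  5×2+1 = 11 → write b
  b×2 = 22 → write 6 carry 1
  0×2+1 = 1 → write 1
  4×2 = 8 → write 8
  e×2 = 28 → write c carry 1
  3×2+1 = 7 → write 7

0x7c816b2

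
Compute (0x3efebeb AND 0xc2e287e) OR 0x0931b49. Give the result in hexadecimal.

0x3efebeb AND 0xc2e287e = 0x02e286a.
Then OR with 0x0931b49.

0xbf3b6b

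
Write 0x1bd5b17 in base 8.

Expand each hex digit to 4 bits: 1=0001 b=1011 d=1101 5=0101 b=1011 1=0001 7=0111.
Group the bits in threes: 001 101 111 010 101 101 100 010 111 → 157255427.

0o157255427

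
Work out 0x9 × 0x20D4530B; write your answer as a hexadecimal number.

Multiply each base-16 digit by 9, carrying:
  B×9 = 99 → write 3 carry 6
  0×9+6 = 6 → write 6
  3×9 = 27 → write B carry 1
  5×9+1 = 46 → write E carry 2
  4×9+2 = 38 → write 6 carry 2
  D×9+2 = 119 → write 7 carry 7
  0×9+7 = 7 → write 7
  2×9 = 18 → write 2 carry 1
  remaining carry: 1

0x12776EB63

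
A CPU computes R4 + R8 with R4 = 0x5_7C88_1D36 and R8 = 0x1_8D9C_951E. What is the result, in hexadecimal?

0x70A24B254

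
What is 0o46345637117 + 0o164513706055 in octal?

0o233061545174

Add column by column in base 8, right to left:
  7+5 = 4 carry 1
  1+5+1 = 7
  1+0 = 1
  7+6 = 5 carry 1
  3+0+1 = 4
  6+7 = 5 carry 1
  5+3+1 = 1 carry 1
  4+1+1 = 6
  3+5 = 0 carry 1
  6+4+1 = 3 carry 1
  4+6+1 = 3 carry 1
  0+1+1 = 2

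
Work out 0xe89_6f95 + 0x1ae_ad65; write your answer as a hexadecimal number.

0x10381cfa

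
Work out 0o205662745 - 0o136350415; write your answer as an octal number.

0o47312330

Subtract column by column in base 8:
  5-5 → 0
  4-1 → 3
  7-4 → 3
  2-0 → 2
  6-5 → 1
  6-3 → 3
  5-6 → 7 (borrow)
  0-3-1 → 4 (borrow)
  2-1-1 → 0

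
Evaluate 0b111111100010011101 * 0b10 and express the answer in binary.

Multiply each base-2 digit by 2, carrying:
  1×2 = 2 → write 0 carry 1
  0×2+1 = 1 → write 1
  1×2 = 2 → write 0 carry 1
  1×2+1 = 3 → write 1 carry 1
  1×2+1 = 3 → write 1 carry 1
  0×2+1 = 1 → write 1
  0×2 = 0 → write 0
  1×2 = 2 → write 0 carry 1
  0×2+1 = 1 → write 1
  0×2 = 0 → write 0
  0×2 = 0 → write 0
  1×2 = 2 → write 0 carry 1
  1×2+1 = 3 → write 1 carry 1
  1×2+1 = 3 → write 1 carry 1
  1×2+1 = 3 → write 1 carry 1
  1×2+1 = 3 → write 1 carry 1
  1×2+1 = 3 → write 1 carry 1
  1×2+1 = 3 → write 1 carry 1
  remaining carry: 1

0b1111111000100111010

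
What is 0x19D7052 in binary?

0b1100111010111000001010010

Expand each hex digit to 4 bits: 1=0001 9=1001 D=1101 7=0111 0=0000 5=0101 2=0010.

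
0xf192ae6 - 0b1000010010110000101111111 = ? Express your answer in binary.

0b1110000011111100100101100111

0xf192ae6 = 0b1111000110010010101011100110 in binary.
Subtract column by column in base 2:
  0-1 → 1 (borrow)
  1-1-1 → 1 (borrow)
  1-1-1 → 1 (borrow)
  0-1-1 → 0 (borrow)
  0-1-1 → 0 (borrow)
  1-1-1 → 1 (borrow)
  1-1-1 → 1 (borrow)
  1-0-1 → 0
  0-1 → 1 (borrow)
  1-0-1 → 0
  0-0 → 0
  1-0 → 1
  0-0 → 0
  1-1 → 0
  0-1 → 1 (borrow)
  0-0-1 → 1 (borrow)
  1-1-1 → 1 (borrow)
  0-0-1 → 1 (borrow)
  0-0-1 → 1 (borrow)
  1-1-1 → 1 (borrow)
  1-0-1 → 0
  0-0 → 0
  0-0 → 0
  0-0 → 0
  1-1 → 0
  1-0 → 1
  1-0 → 1
  1-0 → 1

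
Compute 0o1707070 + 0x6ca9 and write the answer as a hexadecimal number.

0x7fae1

0o1707070 = 0x78e38 in hexadecimal.
Add column by column in base 16, right to left:
  8+9 = 1 carry 1
  3+a+1 = e
  e+c = a carry 1
  8+6+1 = f
  7+0 = 7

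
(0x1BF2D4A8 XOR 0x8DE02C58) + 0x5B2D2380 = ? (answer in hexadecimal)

First 0x1BF2D4A8 XOR 0x8DE02C58 = 0x9612F8F0.
Add column by column in base 16, right to left:
  0+0 = 0
  F+8 = 7 carry 1
  8+3+1 = C
  F+2 = 1 carry 1
  2+D+1 = 0 carry 1
  1+2+1 = 4
  6+B = 1 carry 1
  9+5+1 = F

0xF1401C70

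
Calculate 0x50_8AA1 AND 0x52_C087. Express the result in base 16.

0x508081

AND each hex digit independently (no carries):
  5&5=5, 0&2=0, 8&C=8, A&0=0, A&8=8, 1&7=1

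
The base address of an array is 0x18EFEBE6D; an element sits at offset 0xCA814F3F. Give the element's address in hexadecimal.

Add column by column in base 16, right to left:
  D+F = C carry 1
  6+3+1 = A
  E+F = D carry 1
  B+4+1 = 0 carry 1
  E+1+1 = 0 carry 1
  F+8+1 = 8 carry 1
  E+A+1 = 9 carry 1
  8+C+1 = 5 carry 1
  1+0+1 = 2

0x259800DAC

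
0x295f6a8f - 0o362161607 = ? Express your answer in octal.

0x295f6a8f = 0o5127665217 in octal.
Subtract column by column in base 8:
  7-7 → 0
  1-0 → 1
  2-6 → 4 (borrow)
  5-1-1 → 3
  6-6 → 0
  6-1 → 5
  7-2 → 5
  2-6 → 4 (borrow)
  1-3-1 → 5 (borrow)
  5-0-1 → 4

0o4545503410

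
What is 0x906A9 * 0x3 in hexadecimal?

0x1B13FB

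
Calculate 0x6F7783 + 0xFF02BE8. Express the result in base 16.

0x105FA36B

Add column by column in base 16, right to left:
  3+8 = B
  8+E = 6 carry 1
  7+B+1 = 3 carry 1
  7+2+1 = A
  F+0 = F
  6+F = 5 carry 1
  0+F+1 = 0 carry 1
  final carry 1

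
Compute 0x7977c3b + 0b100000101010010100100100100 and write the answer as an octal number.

0o1353122537

0x7977c3b = 0o745676073 in octal.
0b100000101010010100100100100 = 0o405224444 in octal.
Add column by column in base 8, right to left:
  3+4 = 7
  7+4 = 3 carry 1
  0+4+1 = 5
  6+4 = 2 carry 1
  7+2+1 = 2 carry 1
  6+2+1 = 1 carry 1
  5+5+1 = 3 carry 1
  4+0+1 = 5
  7+4 = 3 carry 1
  final carry 1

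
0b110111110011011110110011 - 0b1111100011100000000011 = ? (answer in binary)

0b101000001111111110110000

Subtract column by column in base 2:
  1-1 → 0
  1-1 → 0
  0-0 → 0
  0-0 → 0
  1-0 → 1
  1-0 → 1
  0-0 → 0
  1-0 → 1
  1-0 → 1
  1-0 → 1
  1-0 → 1
  0-1 → 1 (borrow)
  1-1-1 → 1 (borrow)
  1-1-1 → 1 (borrow)
  0-0-1 → 1 (borrow)
  0-0-1 → 1 (borrow)
  1-0-1 → 0
  1-1 → 0
  1-1 → 0
  1-1 → 0
  1-1 → 0
  0-1 → 1 (borrow)
  1-0-1 → 0
  1-0 → 1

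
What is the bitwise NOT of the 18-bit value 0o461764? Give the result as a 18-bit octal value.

Each oct digit d becomes 7−d:
  4→3, 6→1, 1→6, 7→0, 6→1, 4→3

0o316013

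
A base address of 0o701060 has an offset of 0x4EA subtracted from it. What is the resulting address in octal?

0x4EA = 0o2352 in octal.
Subtract column by column in base 8:
  0-2 → 6 (borrow)
  6-5-1 → 0
  0-3 → 5 (borrow)
  1-2-1 → 6 (borrow)
  0-0-1 → 7 (borrow)
  7-0-1 → 6

0o676506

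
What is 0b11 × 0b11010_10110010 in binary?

0b101000000010110

Multiply each base-2 digit by 3, carrying:
  0×3 = 0 → write 0
  1×3 = 3 → write 1 carry 1
  0×3+1 = 1 → write 1
  0×3 = 0 → write 0
  1×3 = 3 → write 1 carry 1
  1×3+1 = 4 → write 0 carry 2
  0×3+2 = 2 → write 0 carry 1
  1×3+1 = 4 → write 0 carry 2
  0×3+2 = 2 → write 0 carry 1
  1×3+1 = 4 → write 0 carry 2
  0×3+2 = 2 → write 0 carry 1
  1×3+1 = 4 → write 0 carry 2
  1×3+2 = 5 → write 1 carry 2
  remaining carry: 10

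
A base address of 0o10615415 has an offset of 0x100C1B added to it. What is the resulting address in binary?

0o10615415 = 0b1000110001101100001101 in binary.
0x100C1B = 0b100000000110000011011 in binary.
Add column by column in base 2, right to left:
  1+1 = 0 carry 1
  0+1+1 = 0 carry 1
  1+0+1 = 0 carry 1
  1+1+1 = 1 carry 1
  0+1+1 = 0 carry 1
  0+0+1 = 1
  0+0 = 0
  0+0 = 0
  1+0 = 1
  1+0 = 1
  0+1 = 1
  1+1 = 0 carry 1
  1+0+1 = 0 carry 1
  0+0+1 = 1
  0+0 = 0
  0+0 = 0
  1+0 = 1
  1+0 = 1
  0+0 = 0
  0+0 = 0
  0+1 = 1
  1+0 = 1

0b1100110010011100101000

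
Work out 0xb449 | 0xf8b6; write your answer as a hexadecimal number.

OR each hex digit independently (no carries):
  b|f=f, 4|8=c, 4|b=f, 9|6=f

0xfcff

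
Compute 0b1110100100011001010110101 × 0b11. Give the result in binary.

0b101011101101001100000011111

Multiply each base-2 digit by 3, carrying:
  1×3 = 3 → write 1 carry 1
  0×3+1 = 1 → write 1
  1×3 = 3 → write 1 carry 1
  0×3+1 = 1 → write 1
  1×3 = 3 → write 1 carry 1
  1×3+1 = 4 → write 0 carry 2
  0×3+2 = 2 → write 0 carry 1
  1×3+1 = 4 → write 0 carry 2
  0×3+2 = 2 → write 0 carry 1
  1×3+1 = 4 → write 0 carry 2
  0×3+2 = 2 → write 0 carry 1
  0×3+1 = 1 → write 1
  1×3 = 3 → write 1 carry 1
  1×3+1 = 4 → write 0 carry 2
  0×3+2 = 2 → write 0 carry 1
  0×3+1 = 1 → write 1
  0×3 = 0 → write 0
  1×3 = 3 → write 1 carry 1
  0×3+1 = 1 → write 1
  0×3 = 0 → write 0
  1×3 = 3 → write 1 carry 1
  0×3+1 = 1 → write 1
  1×3 = 3 → write 1 carry 1
  1×3+1 = 4 → write 0 carry 2
  1×3+2 = 5 → write 1 carry 2
  remaining carry: 10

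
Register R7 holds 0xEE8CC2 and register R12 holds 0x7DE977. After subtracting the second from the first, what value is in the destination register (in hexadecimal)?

Subtract column by column in base 16:
  2-7 → B (borrow)
  C-7-1 → 4
  C-9 → 3
  8-E → A (borrow)
  E-D-1 → 0
  E-7 → 7

0x70A34B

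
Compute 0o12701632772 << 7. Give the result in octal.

0o2560346576400

7 bits is not a whole number of base-8 digits; in binary: 1010111000001110011010111111010 << 7 = 10101110000011100110101111110100000000.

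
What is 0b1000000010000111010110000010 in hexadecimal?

0x8087582

Group the bits into nibbles: 1000 0000 1000 0111 0101 1000 0010 → 8087582.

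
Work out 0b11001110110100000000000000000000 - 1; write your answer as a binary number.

The trailing 20 digits are 0, so subtracting 1 borrows through: they become 1 and the next digit up decrements.

0b11001110110011111111111111111111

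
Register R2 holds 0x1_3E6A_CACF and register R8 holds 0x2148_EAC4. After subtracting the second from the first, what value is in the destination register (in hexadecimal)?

0x11D21E00B

Subtract column by column in base 16:
  F-4 → B
  C-C → 0
  A-A → 0
  C-E → E (borrow)
  A-8-1 → 1
  6-4 → 2
  E-1 → D
  3-2 → 1
  1-0 → 1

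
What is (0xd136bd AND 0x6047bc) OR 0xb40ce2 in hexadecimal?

0xd136bd AND 0x6047bc = 0x4006bc.
Then OR with 0xb40ce2.

0xf40efe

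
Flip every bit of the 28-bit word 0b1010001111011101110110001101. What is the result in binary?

0b0101110000100010001001110010

Invert each bit: 1010001111011101110110001101 → 0101110000100010001001110010.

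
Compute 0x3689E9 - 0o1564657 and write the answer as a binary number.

0b1011111010000000111010

0x3689E9 = 0b1101101000100111101001 in binary.
0o1564657 = 0b1101110100110101111 in binary.
Subtract column by column in base 2:
  1-1 → 0
  0-1 → 1 (borrow)
  0-1-1 → 0 (borrow)
  1-1-1 → 1 (borrow)
  0-0-1 → 1 (borrow)
  1-1-1 → 1 (borrow)
  1-0-1 → 0
  1-1 → 0
  1-1 → 0
  0-0 → 0
  0-0 → 0
  1-1 → 0
  0-0 → 0
  0-1 → 1 (borrow)
  0-1-1 → 0 (borrow)
  1-1-1 → 1 (borrow)
  0-0-1 → 1 (borrow)
  1-1-1 → 1 (borrow)
  1-1-1 → 1 (borrow)
  0-0-1 → 1 (borrow)
  1-0-1 → 0
  1-0 → 1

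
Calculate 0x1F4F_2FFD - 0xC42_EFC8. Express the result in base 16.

0x130C4035

Subtract column by column in base 16:
  D-8 → 5
  F-C → 3
  F-F → 0
  2-E → 4 (borrow)
  F-2-1 → C
  4-4 → 0
  F-C → 3
  1-0 → 1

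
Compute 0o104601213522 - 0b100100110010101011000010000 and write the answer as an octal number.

0b100100110010101011000010000 = 0o446253020 in octal.
Subtract column by column in base 8:
  2-0 → 2
  2-2 → 0
  5-0 → 5
  3-3 → 0
  1-5 → 4 (borrow)
  2-2-1 → 7 (borrow)
  1-6-1 → 2 (borrow)
  0-4-1 → 3 (borrow)
  6-4-1 → 1
  4-0 → 4
  0-0 → 0
  1-0 → 1

0o104132740502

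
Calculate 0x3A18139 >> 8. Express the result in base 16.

0x3A181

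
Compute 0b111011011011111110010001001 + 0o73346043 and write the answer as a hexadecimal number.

0x85BC8AC

0b111011011011111110010001001 = 0x76DFC89 in hexadecimal.
0o73346043 = 0xEDCC23 in hexadecimal.
Add column by column in base 16, right to left:
  9+3 = C
  8+2 = A
  C+C = 8 carry 1
  F+C+1 = C carry 1
  D+D+1 = B carry 1
  6+E+1 = 5 carry 1
  7+0+1 = 8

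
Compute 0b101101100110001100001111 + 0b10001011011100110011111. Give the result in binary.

Add column by column in base 2, right to left:
  1+1 = 0 carry 1
  1+1+1 = 1 carry 1
  1+1+1 = 1 carry 1
  1+1+1 = 1 carry 1
  0+1+1 = 0 carry 1
  0+0+1 = 1
  0+0 = 0
  0+1 = 1
  1+1 = 0 carry 1
  1+0+1 = 0 carry 1
  0+0+1 = 1
  0+1 = 1
  0+1 = 1
  1+1 = 0 carry 1
  1+0+1 = 0 carry 1
  0+1+1 = 0 carry 1
  0+1+1 = 0 carry 1
  1+0+1 = 0 carry 1
  1+1+1 = 1 carry 1
  0+0+1 = 1
  1+0 = 1
  1+0 = 1
  0+1 = 1
  1+0 = 1

0b111111000001110010101110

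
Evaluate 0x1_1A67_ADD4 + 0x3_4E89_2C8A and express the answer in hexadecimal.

Add column by column in base 16, right to left:
  4+A = E
  D+8 = 5 carry 1
  D+C+1 = A carry 1
  A+2+1 = D
  7+9 = 0 carry 1
  6+8+1 = F
  A+E = 8 carry 1
  1+4+1 = 6
  1+3 = 4

0x468F0DA5E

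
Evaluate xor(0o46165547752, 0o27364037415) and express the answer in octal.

0o61201570347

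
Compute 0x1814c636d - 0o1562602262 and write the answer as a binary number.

0x1814c636d = 0b110000001010011000110001101101101 in binary.
0o1562602262 = 0b1101110010110000010010110010 in binary.
Subtract column by column in base 2:
  1-0 → 1
  0-1 → 1 (borrow)
  1-0-1 → 0
  1-0 → 1
  0-1 → 1 (borrow)
  1-1-1 → 1 (borrow)
  1-0-1 → 0
  0-1 → 1 (borrow)
  1-0-1 → 0
  1-0 → 1
  0-1 → 1 (borrow)
  0-0-1 → 1 (borrow)
  0-0-1 → 1 (borrow)
  1-0-1 → 0
  1-0 → 1
  0-0 → 0
  0-1 → 1 (borrow)
  0-1-1 → 0 (borrow)
  1-0-1 → 0
  1-1 → 0
  0-0 → 0
  0-0 → 0
  1-1 → 0
  0-1 → 1 (borrow)
  1-1-1 → 1 (borrow)
  0-0-1 → 1 (borrow)
  0-1-1 → 0 (borrow)
  0-1-1 → 0 (borrow)
  0-0-1 → 1 (borrow)
  0-0-1 → 1 (borrow)
  0-0-1 → 1 (borrow)
  1-0-1 → 0
  1-0 → 1

0b101110011100000010101111010111011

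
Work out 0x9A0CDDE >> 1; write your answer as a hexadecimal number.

0x4D066EF

1 bits is not a whole number of base-16 digits; in binary: 1001101000001100110111011110 >> 1 = 100110100000110011011101111.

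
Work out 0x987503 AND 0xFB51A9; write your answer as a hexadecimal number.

0x985101

AND each hex digit independently (no carries):
  9&F=9, 8&B=8, 7&5=5, 5&1=1, 0&A=0, 3&9=1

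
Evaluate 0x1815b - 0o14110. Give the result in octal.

0o264423

0x1815b = 0o300533 in octal.
Subtract column by column in base 8:
  3-0 → 3
  3-1 → 2
  5-1 → 4
  0-4 → 4 (borrow)
  0-1-1 → 6 (borrow)
  3-0-1 → 2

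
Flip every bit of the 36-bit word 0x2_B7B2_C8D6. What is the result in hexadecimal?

0xD484D3729

Each hex digit d becomes F−d:
  2→D, B→4, 7→8, B→4, 2→D, C→3, 8→7, D→2, 6→9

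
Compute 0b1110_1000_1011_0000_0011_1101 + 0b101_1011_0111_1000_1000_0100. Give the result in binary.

0b1010001000010100011000001

Add column by column in base 2, right to left:
  1+0 = 1
  0+0 = 0
  1+1 = 0 carry 1
  1+0+1 = 0 carry 1
  1+0+1 = 0 carry 1
  1+0+1 = 0 carry 1
  0+0+1 = 1
  0+1 = 1
  0+0 = 0
  0+0 = 0
  0+0 = 0
  0+1 = 1
  1+1 = 0 carry 1
  1+1+1 = 1 carry 1
  0+1+1 = 0 carry 1
  1+0+1 = 0 carry 1
  0+1+1 = 0 carry 1
  0+1+1 = 0 carry 1
  0+0+1 = 1
  1+1 = 0 carry 1
  0+1+1 = 0 carry 1
  1+0+1 = 0 carry 1
  1+1+1 = 1 carry 1
  1+0+1 = 0 carry 1
  final carry 1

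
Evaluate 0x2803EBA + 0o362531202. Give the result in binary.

0x2803EBA = 0b10100000000011111010111010 in binary.
0o362531202 = 0b11110010101011001010000010 in binary.
Add column by column in base 2, right to left:
  0+0 = 0
  1+1 = 0 carry 1
  0+0+1 = 1
  1+0 = 1
  1+0 = 1
  1+0 = 1
  0+0 = 0
  1+1 = 0 carry 1
  0+0+1 = 1
  1+1 = 0 carry 1
  1+0+1 = 0 carry 1
  1+0+1 = 0 carry 1
  1+1+1 = 1 carry 1
  1+1+1 = 1 carry 1
  0+0+1 = 1
  0+1 = 1
  0+0 = 0
  0+1 = 1
  0+0 = 0
  0+1 = 1
  0+0 = 0
  0+0 = 0
  0+1 = 1
  1+1 = 0 carry 1
  0+1+1 = 0 carry 1
  1+1+1 = 1 carry 1
  final carry 1

0b110010010101111000100111100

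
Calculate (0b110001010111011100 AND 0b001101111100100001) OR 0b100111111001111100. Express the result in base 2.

0b100111111101111100

0b110001010111011100 AND 0b001101111100100001 = 0b000001010100000000.
Then OR with 0b100111111001111100.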